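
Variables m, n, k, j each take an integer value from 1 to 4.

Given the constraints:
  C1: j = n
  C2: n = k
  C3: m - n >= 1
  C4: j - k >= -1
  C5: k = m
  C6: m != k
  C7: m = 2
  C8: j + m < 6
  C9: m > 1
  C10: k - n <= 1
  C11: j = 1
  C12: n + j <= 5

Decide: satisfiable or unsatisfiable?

Unsatisfiable

Constraint 11 fixes j = 1 and constraint 7 fixes m = 2. Constraints 1, 2, and 5 give j = n = k = m, so j = m. But 1 ≠ 2 — contradiction.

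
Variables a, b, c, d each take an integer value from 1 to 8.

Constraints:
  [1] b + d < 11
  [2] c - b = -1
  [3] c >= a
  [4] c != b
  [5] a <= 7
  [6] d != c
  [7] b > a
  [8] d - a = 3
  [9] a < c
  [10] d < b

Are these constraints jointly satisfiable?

One satisfying assignment is a = 1, b = 6, c = 5, d = 4.
For the less obvious constraints — constraint 1: b + d = 10; constraint 2: c - b = -1 — and the others hold by inspection.

Satisfiable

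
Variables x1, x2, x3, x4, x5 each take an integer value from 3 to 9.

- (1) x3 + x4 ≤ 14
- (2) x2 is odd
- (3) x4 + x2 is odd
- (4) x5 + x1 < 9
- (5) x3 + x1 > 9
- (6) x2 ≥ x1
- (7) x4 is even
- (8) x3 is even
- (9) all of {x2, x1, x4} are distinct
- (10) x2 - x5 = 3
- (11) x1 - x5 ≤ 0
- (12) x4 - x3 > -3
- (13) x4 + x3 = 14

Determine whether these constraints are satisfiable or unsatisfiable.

Try x1 = 3, x2 = 7, x3 = 8, x4 = 6, x5 = 4.
Check constraint 1: x3 + x4 = 14; constraint 4: x5 + x1 = 7. The remaining constraints are straightforward to verify.

Satisfiable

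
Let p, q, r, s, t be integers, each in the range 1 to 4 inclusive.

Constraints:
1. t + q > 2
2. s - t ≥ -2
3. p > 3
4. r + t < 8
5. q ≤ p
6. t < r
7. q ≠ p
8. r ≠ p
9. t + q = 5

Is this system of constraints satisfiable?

Try p = 4, q = 3, r = 3, s = 2, t = 2.
Check constraint 1: t + q = 5; constraint 2: s - t = 0. The remaining constraints are straightforward to verify.

Satisfiable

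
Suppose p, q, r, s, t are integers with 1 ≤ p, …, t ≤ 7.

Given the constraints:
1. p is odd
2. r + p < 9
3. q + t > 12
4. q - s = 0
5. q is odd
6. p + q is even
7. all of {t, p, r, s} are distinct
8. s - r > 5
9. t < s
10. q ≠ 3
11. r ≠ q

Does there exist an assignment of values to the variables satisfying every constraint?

Satisfiable

One satisfying assignment is p = 5, q = 7, r = 1, s = 7, t = 6.
For the less obvious constraints — constraint 2: r + p = 6; constraint 3: q + t = 13 — and the others hold by inspection.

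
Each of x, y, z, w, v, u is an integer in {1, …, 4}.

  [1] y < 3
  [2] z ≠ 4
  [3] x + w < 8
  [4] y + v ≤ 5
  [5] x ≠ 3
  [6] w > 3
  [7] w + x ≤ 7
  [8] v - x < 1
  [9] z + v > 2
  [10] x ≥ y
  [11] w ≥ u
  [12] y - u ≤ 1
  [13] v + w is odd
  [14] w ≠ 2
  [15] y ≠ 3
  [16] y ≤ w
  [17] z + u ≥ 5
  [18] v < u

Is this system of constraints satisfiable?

Satisfiable

Try x = 2, y = 2, z = 3, w = 4, v = 1, u = 2.
Check constraint 3: x + w = 6; constraint 4: y + v = 3; constraint 7: w + x = 6. The remaining constraints are straightforward to verify.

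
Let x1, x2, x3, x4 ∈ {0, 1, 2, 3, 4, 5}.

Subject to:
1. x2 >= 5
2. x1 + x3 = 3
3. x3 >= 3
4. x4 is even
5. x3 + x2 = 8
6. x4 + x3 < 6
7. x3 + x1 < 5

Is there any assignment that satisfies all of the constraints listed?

Satisfiable

Try x1 = 0, x2 = 5, x3 = 3, x4 = 0.
Check constraint 2: x1 + x3 = 3; constraint 5: x3 + x2 = 8. The remaining constraints are straightforward to verify.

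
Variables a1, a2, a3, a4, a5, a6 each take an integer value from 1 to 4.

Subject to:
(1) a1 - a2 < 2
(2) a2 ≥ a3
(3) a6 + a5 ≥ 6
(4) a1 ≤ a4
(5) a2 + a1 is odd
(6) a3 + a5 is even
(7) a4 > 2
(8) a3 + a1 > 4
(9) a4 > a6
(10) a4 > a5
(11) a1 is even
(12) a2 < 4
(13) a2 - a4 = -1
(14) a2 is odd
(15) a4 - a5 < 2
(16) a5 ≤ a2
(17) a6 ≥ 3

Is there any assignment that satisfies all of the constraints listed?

The assignment a1 = 4, a2 = 3, a3 = 1, a4 = 4, a5 = 3, a6 = 3 works:
  constraint 1 holds since a1 - a2 = 1.
  constraint 3 holds since a6 + a5 = 6.
The rest check out directly.

Satisfiable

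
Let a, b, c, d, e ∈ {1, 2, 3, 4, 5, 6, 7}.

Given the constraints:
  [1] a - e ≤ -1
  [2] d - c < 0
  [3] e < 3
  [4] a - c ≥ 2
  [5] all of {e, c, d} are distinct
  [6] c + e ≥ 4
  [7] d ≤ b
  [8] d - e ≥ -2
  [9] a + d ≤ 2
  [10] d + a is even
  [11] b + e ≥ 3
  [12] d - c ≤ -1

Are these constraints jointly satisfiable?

Constraints 1, 4, 8, and 12 give d − e ≥ -2, e − a ≥ 1, a − c ≥ 2, c − d ≥ 1.
Adding all 4 inequalities: the left sides telescope to 0, and the right sides sum to (-2) + 1 + 2 + 1 = 2. So 0 ≥ 2, which is false.

Unsatisfiable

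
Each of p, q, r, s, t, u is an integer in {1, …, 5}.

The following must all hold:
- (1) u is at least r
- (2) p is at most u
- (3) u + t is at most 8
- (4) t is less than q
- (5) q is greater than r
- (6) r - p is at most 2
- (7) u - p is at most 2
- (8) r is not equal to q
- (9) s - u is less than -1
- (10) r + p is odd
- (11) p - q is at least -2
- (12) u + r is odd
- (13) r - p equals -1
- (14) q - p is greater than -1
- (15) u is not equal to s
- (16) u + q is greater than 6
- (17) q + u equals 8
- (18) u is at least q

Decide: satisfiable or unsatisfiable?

Take p = 4, q = 4, r = 3, s = 1, t = 1, u = 4. Then constraint 3: u + t = 5; constraint 6: r - p = -1; constraint 7: u - p = 0, and every other listed constraint is also met.

Satisfiable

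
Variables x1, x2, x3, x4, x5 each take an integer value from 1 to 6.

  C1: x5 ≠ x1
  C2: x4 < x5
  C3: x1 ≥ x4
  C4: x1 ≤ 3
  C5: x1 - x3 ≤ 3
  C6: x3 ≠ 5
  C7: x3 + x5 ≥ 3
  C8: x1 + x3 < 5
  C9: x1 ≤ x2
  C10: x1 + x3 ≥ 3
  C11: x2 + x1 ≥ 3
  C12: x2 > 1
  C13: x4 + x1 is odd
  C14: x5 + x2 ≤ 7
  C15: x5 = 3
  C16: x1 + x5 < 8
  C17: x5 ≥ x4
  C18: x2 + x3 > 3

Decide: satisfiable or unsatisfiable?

The assignment x1 = 2, x2 = 2, x3 = 2, x4 = 1, x5 = 3 works:
  constraint 5 holds since x1 - x3 = 0.
  constraint 7 holds since x3 + x5 = 5.
  constraint 8 holds since x1 + x3 = 4.
The rest check out directly.

Satisfiable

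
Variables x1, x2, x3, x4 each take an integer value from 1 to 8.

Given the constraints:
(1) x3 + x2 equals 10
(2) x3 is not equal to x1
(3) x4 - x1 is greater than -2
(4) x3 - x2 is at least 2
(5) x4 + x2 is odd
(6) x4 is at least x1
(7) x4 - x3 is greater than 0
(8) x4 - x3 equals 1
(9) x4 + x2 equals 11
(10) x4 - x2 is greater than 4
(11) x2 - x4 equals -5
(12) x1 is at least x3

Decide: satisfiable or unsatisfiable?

Take x1 = 8, x2 = 3, x3 = 7, x4 = 8. Then constraint 1: x3 + x2 = 10; constraint 3: x4 - x1 = 0, and every other listed constraint is also met.

Satisfiable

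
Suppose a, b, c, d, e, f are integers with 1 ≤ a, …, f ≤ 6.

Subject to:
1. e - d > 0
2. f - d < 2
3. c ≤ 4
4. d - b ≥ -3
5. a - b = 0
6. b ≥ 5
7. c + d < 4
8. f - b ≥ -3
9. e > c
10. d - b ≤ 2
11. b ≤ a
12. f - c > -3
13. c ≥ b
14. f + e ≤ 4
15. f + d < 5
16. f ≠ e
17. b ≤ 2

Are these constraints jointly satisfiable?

Unsatisfiable

From constraints 6 and 13: c ≥ b and b ≥ 5, so c ≥ 5. From constraint 3: c ≤ 4. But 4 < 5, so no value of c works.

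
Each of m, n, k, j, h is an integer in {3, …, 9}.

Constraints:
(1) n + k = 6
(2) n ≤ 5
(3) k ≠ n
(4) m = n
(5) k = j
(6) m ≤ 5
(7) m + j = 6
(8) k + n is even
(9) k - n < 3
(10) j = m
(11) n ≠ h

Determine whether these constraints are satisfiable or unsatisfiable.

Unsatisfiable

From constraints 4, 5, and 10, k = j = m = n, so k = n. But constraint 3 says k ≠ n. Contradiction.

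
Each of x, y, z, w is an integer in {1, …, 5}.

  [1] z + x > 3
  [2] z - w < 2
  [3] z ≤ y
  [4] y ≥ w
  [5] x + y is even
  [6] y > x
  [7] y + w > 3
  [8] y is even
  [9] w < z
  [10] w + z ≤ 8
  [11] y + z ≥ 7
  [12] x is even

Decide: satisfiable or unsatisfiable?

The assignment x = 2, y = 4, z = 3, w = 2 works:
  constraint 1 holds since z + x = 5.
  constraint 2 holds since z - w = 1.
  constraint 7 holds since y + w = 6.
The rest check out directly.

Satisfiable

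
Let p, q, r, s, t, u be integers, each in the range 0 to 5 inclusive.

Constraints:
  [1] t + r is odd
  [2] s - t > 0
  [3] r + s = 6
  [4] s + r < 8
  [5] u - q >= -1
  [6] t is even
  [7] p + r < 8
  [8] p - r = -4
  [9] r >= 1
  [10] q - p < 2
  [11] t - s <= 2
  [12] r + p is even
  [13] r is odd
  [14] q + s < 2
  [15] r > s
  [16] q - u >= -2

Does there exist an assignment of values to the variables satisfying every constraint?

Setting (p, q, r, s, t, u) = (1, 0, 5, 1, 0, 1) satisfies everything: constraint 2: s - t = 1; constraint 3: r + s = 6, and the others follow.

Satisfiable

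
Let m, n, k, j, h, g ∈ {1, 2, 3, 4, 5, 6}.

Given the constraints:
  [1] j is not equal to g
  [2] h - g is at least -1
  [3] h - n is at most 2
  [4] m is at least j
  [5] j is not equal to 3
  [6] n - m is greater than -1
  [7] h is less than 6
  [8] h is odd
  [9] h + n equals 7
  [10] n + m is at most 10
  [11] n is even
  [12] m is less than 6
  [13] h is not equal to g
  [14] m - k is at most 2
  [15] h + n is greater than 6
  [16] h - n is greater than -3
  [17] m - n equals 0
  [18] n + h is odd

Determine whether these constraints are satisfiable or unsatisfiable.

Satisfiable

Setting (m, n, k, j, h, g) = (4, 4, 3, 1, 3, 4) satisfies everything: constraint 2: h - g = -1; constraint 3: h - n = -1; constraint 6: n - m = 0, and the others follow.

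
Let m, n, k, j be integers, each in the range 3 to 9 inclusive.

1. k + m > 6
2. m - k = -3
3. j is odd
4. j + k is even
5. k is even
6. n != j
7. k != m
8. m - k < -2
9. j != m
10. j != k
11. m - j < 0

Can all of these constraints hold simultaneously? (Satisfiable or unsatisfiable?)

Constraint 3 makes j odd and constraint 5 makes k even, so j + k must be odd. Constraint 4 says j + k is even — contradiction.

Unsatisfiable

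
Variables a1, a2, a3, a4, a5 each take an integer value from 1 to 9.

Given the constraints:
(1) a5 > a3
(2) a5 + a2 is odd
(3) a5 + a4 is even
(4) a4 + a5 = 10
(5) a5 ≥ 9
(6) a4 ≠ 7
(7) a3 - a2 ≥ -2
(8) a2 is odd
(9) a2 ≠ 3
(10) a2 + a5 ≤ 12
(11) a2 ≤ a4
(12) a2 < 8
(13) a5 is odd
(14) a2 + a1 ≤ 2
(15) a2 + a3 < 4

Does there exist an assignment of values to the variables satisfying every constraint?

Constraint 13 makes a5 odd and constraint 8 makes a2 odd, so a5 + a2 must be even. Constraint 2 says a5 + a2 is odd — contradiction.

Unsatisfiable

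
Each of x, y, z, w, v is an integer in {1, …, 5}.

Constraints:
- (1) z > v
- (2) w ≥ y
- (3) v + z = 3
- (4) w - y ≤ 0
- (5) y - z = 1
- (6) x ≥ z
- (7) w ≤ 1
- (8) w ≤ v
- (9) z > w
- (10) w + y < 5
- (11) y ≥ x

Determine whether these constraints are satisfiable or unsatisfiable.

Constraints 1, 2, 6, 8, and 11 give z ≤ x, x ≤ y, y ≤ w, w ≤ v, v < z. Chaining: z ≤ x ≤ y ≤ w ≤ v < z, which forces z < z — impossible.

Unsatisfiable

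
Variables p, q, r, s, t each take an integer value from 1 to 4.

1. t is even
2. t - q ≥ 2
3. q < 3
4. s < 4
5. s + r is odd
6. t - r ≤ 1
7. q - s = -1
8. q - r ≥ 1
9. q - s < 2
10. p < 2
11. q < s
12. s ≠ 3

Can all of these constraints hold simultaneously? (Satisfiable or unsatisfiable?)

Unsatisfiable

Constraints 2, 6, and 8 give t − q ≥ 2, q − r ≥ 1, r − t ≥ -1.
Adding all 3 inequalities: the left sides telescope to 0, and the right sides sum to 2 + 1 + (-1) = 2. So 0 ≥ 2, which is false.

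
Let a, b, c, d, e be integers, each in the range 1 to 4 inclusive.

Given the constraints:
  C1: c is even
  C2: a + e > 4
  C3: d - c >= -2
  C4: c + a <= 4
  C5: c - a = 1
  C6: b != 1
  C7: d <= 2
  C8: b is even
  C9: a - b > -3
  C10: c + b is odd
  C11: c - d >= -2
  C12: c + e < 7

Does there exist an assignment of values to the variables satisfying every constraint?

Unsatisfiable

Constraint 1 makes c even and constraint 8 makes b even, so c + b must be even. Constraint 10 says c + b is odd — contradiction.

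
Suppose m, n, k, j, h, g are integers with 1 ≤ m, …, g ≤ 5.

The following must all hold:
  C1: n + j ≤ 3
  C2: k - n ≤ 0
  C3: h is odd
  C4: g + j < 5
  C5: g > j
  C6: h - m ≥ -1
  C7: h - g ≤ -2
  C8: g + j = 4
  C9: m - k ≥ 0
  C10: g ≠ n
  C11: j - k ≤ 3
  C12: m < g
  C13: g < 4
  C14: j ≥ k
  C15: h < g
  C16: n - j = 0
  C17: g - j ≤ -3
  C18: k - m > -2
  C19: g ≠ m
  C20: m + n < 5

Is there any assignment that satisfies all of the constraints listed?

Unsatisfiable

Constraints 6, 7, 9, 11, and 17 give m − k ≥ 0, k − j ≥ -3, j − g ≥ 3, g − h ≥ 2, h − m ≥ -1.
Adding all 5 inequalities: the left sides telescope to 0, and the right sides sum to 0 + (-3) + 3 + 2 + (-1) = 1. So 0 ≥ 1, which is false.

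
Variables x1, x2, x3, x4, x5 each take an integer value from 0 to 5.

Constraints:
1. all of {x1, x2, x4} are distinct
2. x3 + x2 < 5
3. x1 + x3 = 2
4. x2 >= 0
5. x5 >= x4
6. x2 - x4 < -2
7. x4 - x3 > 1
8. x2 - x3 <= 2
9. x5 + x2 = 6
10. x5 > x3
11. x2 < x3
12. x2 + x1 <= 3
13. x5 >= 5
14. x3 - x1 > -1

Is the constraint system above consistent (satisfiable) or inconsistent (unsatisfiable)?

Take x1 = 0, x2 = 1, x3 = 2, x4 = 5, x5 = 5. Then constraint 2: x3 + x2 = 3; constraint 3: x1 + x3 = 2; constraint 6: x2 - x4 = -4, and every other listed constraint is also met.

Satisfiable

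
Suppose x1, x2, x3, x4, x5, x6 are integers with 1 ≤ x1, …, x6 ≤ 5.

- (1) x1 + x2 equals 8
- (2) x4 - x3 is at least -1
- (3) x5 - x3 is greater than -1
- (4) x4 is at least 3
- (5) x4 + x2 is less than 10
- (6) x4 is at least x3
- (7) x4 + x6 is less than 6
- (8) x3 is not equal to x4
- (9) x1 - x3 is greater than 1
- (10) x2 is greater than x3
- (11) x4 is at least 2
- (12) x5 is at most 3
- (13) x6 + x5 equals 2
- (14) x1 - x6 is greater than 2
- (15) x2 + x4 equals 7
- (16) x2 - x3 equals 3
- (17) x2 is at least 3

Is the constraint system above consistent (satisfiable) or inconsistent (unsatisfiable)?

Satisfiable

One satisfying assignment is x1 = 4, x2 = 4, x3 = 1, x4 = 3, x5 = 1, x6 = 1.
For the less obvious constraints — constraint 1: x1 + x2 = 8; constraint 2: x4 - x3 = 2 — and the others hold by inspection.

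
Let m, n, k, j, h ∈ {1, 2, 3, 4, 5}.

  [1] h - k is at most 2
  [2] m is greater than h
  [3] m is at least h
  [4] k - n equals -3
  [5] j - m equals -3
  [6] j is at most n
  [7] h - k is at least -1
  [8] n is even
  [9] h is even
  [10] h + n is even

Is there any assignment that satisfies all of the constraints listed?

Setting (m, n, k, j, h) = (5, 4, 1, 2, 2) satisfies everything: constraint 1: h - k = 1; constraint 4: k - n = -3; constraint 5: j - m = -3, and the others follow.

Satisfiable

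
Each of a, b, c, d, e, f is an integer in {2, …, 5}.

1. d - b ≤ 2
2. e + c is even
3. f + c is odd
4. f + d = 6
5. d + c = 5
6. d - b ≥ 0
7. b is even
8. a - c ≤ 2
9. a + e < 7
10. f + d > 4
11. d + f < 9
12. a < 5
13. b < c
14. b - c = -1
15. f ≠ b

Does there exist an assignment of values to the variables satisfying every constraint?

Setting (a, b, c, d, e, f) = (2, 2, 3, 2, 3, 4) satisfies everything: constraint 1: d - b = 0; constraint 4: f + d = 6, and the others follow.

Satisfiable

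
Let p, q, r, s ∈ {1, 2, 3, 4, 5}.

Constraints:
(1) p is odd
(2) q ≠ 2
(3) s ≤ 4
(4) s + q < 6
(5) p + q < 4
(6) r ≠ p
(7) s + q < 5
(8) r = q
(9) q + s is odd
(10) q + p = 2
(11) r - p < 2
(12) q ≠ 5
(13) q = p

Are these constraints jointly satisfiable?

From constraints 8 and 13, r = q = p, so r = p. But constraint 6 says r ≠ p. Contradiction.

Unsatisfiable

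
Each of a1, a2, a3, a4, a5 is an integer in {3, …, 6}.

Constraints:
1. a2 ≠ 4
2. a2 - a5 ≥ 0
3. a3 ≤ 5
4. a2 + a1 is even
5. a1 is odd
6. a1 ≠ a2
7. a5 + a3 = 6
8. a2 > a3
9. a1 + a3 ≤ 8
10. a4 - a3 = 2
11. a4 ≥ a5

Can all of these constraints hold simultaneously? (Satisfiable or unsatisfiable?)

Satisfiable

The assignment a1 = 3, a2 = 5, a3 = 3, a4 = 5, a5 = 3 works:
  constraint 2 holds since a2 - a5 = 2.
  constraint 7 holds since a5 + a3 = 6.
  constraint 9 holds since a1 + a3 = 6.
The rest check out directly.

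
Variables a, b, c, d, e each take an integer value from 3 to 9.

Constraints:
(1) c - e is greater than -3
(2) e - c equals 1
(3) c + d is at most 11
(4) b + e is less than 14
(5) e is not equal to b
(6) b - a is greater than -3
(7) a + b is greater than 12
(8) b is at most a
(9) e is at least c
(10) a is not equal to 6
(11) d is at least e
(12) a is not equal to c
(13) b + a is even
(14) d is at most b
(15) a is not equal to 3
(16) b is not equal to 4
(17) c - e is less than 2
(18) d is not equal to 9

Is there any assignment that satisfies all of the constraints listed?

Satisfiable

Take a = 7, b = 7, c = 3, d = 6, e = 4. Then constraint 1: c - e = -1; constraint 2: e - c = 1, and every other listed constraint is also met.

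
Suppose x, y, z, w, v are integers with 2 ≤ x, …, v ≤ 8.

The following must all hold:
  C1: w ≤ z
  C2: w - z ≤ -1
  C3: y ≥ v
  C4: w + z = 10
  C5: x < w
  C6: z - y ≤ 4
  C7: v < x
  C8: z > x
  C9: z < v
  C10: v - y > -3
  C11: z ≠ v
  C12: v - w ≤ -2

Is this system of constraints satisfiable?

Unsatisfiable

Constraints 1, 5, 7, and 9 give z < v, v < x, x < w, w ≤ z. Chaining: z < v < x < w ≤ z, which forces z < z — impossible.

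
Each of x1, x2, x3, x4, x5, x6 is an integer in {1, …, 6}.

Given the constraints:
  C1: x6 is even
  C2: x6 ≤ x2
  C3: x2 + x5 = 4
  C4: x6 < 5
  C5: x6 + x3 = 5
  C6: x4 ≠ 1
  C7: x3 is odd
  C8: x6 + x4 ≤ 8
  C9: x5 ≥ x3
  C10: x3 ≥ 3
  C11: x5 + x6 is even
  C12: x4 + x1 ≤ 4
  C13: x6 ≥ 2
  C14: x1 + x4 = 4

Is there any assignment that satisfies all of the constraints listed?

Unsatisfiable

From constraints 2 and 13: x2 ≥ x6 ≥ 2. From constraints 9 and 10: x5 ≥ x3 ≥ 3. Hence x2 + x5 ≥ 5. But constraint 3 requires x2 + x5 = 4, and 4 < 5. Contradiction.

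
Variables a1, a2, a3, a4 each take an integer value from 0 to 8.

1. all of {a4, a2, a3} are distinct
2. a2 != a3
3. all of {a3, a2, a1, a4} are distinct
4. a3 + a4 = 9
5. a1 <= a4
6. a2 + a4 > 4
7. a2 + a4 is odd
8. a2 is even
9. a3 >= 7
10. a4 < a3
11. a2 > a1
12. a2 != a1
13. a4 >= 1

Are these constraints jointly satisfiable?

Satisfiable

One satisfying assignment is a1 = 0, a2 = 4, a3 = 8, a4 = 1.
For the less obvious constraints — constraint 4: a3 + a4 = 9; constraint 6: a2 + a4 = 5 — and the others hold by inspection.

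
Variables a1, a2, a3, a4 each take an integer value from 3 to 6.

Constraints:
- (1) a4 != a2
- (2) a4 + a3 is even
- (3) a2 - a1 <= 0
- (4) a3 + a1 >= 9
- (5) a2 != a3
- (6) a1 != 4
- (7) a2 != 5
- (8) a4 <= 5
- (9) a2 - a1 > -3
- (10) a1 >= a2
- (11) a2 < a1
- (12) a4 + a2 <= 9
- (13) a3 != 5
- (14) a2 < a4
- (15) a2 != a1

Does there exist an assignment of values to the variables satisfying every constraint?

The assignment a1 = 5, a2 = 3, a3 = 4, a4 = 4 works:
  constraint 3 holds since a2 - a1 = -2.
  constraint 4 holds since a3 + a1 = 9.
  constraint 9 holds since a2 - a1 = -2.
The rest check out directly.

Satisfiable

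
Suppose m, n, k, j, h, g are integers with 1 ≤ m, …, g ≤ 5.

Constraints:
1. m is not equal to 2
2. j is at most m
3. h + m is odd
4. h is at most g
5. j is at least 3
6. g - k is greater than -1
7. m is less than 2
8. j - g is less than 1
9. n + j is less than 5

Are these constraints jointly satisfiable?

From constraints 2 and 5: m ≥ j and j ≥ 3, so m ≥ 3. From constraint 7: m ≤ 1. But 1 < 3, so no value of m works.

Unsatisfiable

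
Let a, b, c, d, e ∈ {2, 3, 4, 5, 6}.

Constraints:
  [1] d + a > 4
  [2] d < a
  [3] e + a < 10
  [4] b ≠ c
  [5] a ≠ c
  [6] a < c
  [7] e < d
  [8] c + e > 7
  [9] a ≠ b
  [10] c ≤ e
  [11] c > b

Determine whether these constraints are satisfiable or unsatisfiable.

Unsatisfiable

Constraints 2, 6, 7, and 10 give c ≤ e, e < d, d < a, a < c. Chaining: c ≤ e < d < a < c, which forces c < c — impossible.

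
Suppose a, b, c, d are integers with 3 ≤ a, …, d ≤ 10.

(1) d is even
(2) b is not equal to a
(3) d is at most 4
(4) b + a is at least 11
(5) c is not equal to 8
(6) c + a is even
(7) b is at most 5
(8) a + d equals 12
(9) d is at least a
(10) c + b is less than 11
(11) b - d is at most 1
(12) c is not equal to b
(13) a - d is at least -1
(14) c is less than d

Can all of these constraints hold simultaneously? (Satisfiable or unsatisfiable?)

From constraint 7: b ≤ 5. From constraints 3 and 9: a ≤ d ≤ 4. Hence b + a ≤ 9. But constraint 4 requires b + a ≥ 11, and 11 > 9. Contradiction.

Unsatisfiable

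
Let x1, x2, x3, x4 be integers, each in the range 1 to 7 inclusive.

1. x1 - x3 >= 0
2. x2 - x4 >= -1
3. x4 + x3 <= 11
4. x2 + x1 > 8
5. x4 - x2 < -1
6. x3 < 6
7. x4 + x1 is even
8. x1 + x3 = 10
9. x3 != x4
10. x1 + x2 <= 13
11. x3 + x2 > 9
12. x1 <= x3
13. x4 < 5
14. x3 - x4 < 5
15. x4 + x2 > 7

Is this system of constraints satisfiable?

Satisfiable

Take x1 = 5, x2 = 5, x3 = 5, x4 = 3. Then constraint 1: x1 - x3 = 0; constraint 2: x2 - x4 = 2; constraint 3: x4 + x3 = 8, and every other listed constraint is also met.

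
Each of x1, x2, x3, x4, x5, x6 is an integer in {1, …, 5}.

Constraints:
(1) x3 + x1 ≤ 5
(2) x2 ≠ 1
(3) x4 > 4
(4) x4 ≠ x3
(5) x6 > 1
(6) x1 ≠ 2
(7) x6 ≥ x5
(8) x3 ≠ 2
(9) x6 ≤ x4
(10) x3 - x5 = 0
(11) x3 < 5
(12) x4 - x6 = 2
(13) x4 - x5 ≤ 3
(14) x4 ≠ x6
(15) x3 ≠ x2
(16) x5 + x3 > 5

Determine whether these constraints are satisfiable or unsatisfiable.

Satisfiable

Setting (x1, x2, x3, x4, x5, x6) = (1, 5, 3, 5, 3, 3) satisfies everything: constraint 1: x3 + x1 = 4; constraint 10: x3 - x5 = 0; constraint 12: x4 - x6 = 2, and the others follow.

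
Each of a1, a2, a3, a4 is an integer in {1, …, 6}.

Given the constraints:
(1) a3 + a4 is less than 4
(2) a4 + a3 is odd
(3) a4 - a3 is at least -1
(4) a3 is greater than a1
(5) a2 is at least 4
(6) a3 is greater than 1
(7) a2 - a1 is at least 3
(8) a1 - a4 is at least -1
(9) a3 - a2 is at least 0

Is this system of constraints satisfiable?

Unsatisfiable

Constraints 3, 7, 8, and 9 give a3 − a2 ≥ 0, a2 − a1 ≥ 3, a1 − a4 ≥ -1, a4 − a3 ≥ -1.
Adding all 4 inequalities: the left sides telescope to 0, and the right sides sum to 0 + 3 + (-1) + (-1) = 1. So 0 ≥ 1, which is false.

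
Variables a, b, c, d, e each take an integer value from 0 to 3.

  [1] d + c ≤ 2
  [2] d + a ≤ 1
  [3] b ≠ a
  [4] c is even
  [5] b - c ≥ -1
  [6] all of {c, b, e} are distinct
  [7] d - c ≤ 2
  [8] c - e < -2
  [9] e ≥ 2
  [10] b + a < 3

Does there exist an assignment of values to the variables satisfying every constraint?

Take a = 0, b = 1, c = 0, d = 1, e = 3. Then constraint 1: d + c = 1; constraint 2: d + a = 1, and every other listed constraint is also met.

Satisfiable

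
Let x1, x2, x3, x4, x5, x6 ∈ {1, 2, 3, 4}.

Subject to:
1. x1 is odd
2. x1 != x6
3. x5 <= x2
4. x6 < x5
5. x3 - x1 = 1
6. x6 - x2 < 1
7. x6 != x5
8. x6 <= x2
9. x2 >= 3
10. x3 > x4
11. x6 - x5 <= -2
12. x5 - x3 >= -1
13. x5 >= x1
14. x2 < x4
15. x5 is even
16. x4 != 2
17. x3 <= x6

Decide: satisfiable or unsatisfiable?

Constraints 3, 4, 10, 14, and 17 give x3 ≤ x6, x6 < x5, x5 ≤ x2, x2 < x4, x4 < x3. Chaining: x3 ≤ x6 < x5 ≤ x2 < x4 < x3, which forces x3 < x3 — impossible.

Unsatisfiable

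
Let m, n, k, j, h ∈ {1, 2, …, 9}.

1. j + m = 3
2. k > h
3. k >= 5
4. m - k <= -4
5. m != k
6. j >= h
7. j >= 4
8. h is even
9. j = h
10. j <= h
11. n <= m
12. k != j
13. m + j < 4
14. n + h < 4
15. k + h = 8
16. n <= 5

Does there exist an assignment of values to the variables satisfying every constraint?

From constraint 3: k ≥ 5. From constraints 7 and 10: h ≥ j ≥ 4. Hence k + h ≥ 9. But constraint 15 requires k + h = 8, and 8 < 9. Contradiction.

Unsatisfiable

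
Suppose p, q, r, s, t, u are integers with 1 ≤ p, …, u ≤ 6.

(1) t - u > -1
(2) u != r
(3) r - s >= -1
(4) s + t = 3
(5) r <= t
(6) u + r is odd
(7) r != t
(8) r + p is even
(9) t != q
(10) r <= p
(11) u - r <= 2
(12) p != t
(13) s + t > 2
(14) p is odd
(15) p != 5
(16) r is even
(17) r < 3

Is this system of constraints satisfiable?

Constraint 16 makes r even and constraint 14 makes p odd, so r + p must be odd. Constraint 8 says r + p is even — contradiction.

Unsatisfiable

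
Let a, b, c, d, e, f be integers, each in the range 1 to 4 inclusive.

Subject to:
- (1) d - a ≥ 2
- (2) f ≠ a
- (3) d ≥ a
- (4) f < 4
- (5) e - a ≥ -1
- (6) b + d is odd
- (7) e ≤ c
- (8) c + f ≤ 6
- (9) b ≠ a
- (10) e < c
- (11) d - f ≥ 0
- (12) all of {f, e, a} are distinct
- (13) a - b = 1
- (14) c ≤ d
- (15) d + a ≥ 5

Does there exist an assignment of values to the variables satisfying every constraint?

Satisfiable

Try a = 2, b = 1, c = 2, d = 4, e = 1, f = 3.
Check constraint 1: d - a = 2; constraint 5: e - a = -1. The remaining constraints are straightforward to verify.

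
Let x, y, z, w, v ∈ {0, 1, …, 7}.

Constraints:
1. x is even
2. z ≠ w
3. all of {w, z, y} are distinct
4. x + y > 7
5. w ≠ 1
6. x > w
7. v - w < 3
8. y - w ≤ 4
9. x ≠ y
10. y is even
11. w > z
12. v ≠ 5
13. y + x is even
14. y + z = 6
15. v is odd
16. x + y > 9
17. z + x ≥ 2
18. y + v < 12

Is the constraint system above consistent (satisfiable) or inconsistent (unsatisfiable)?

Try x = 4, y = 6, z = 0, w = 3, v = 3.
Check constraint 4: x + y = 10; constraint 7: v - w = 0. The remaining constraints are straightforward to verify.

Satisfiable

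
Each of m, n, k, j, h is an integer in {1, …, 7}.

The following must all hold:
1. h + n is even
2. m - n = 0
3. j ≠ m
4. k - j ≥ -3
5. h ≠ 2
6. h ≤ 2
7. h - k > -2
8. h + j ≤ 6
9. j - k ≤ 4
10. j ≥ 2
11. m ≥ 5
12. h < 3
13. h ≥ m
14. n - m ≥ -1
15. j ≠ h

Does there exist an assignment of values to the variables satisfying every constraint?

From constraints 11 and 13: h ≥ m ≥ 5. From constraint 10: j ≥ 2. Hence h + j ≥ 7. But constraint 8 requires h + j ≤ 6, and 6 < 7. Contradiction.

Unsatisfiable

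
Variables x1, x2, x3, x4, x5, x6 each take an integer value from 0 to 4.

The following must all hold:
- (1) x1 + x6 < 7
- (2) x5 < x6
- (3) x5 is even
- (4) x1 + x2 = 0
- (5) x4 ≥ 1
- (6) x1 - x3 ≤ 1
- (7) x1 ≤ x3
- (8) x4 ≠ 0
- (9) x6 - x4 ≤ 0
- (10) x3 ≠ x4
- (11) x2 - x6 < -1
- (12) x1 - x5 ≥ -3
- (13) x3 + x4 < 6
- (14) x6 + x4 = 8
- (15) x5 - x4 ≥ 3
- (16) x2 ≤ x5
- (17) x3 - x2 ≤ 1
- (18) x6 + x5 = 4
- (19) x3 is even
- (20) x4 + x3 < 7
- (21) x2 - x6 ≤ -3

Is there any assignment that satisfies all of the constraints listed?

Unsatisfiable

Constraints 6, 9, 12, 15, 17, and 21 give x3 − x1 ≥ -1, x1 − x5 ≥ -3, x5 − x4 ≥ 3, x4 − x6 ≥ 0, x6 − x2 ≥ 3, x2 − x3 ≥ -1.
Adding all 6 inequalities: the left sides telescope to 0, and the right sides sum to (-1) + (-3) + 3 + 0 + 3 + (-1) = 1. So 0 ≥ 1, which is false.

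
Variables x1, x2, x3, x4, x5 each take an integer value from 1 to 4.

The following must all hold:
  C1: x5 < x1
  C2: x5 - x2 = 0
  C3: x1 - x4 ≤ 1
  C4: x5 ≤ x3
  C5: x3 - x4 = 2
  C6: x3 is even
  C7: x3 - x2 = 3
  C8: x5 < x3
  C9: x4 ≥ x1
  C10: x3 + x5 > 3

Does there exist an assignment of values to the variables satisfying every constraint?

One satisfying assignment is x1 = 2, x2 = 1, x3 = 4, x4 = 2, x5 = 1.
For the less obvious constraints — constraint 2: x5 - x2 = 0; constraint 3: x1 - x4 = 0 — and the others hold by inspection.

Satisfiable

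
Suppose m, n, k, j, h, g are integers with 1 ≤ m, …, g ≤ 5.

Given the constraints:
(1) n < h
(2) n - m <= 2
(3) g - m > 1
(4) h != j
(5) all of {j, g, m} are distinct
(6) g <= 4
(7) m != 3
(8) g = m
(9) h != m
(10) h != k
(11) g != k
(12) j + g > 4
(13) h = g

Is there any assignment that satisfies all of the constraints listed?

Unsatisfiable

From constraints 8 and 13, h = g = m, so h = m. But constraint 9 says h ≠ m. Contradiction.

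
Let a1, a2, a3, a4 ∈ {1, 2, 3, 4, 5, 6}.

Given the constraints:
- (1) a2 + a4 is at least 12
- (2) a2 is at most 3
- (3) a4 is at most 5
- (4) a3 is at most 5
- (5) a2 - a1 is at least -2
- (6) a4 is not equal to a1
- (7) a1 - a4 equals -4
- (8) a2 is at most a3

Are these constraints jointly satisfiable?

Unsatisfiable

From constraints 4 and 8: a2 ≤ a3 ≤ 5. From constraint 3: a4 ≤ 5. Hence a2 + a4 ≤ 10. But constraint 1 requires a2 + a4 ≥ 12, and 12 > 10. Contradiction.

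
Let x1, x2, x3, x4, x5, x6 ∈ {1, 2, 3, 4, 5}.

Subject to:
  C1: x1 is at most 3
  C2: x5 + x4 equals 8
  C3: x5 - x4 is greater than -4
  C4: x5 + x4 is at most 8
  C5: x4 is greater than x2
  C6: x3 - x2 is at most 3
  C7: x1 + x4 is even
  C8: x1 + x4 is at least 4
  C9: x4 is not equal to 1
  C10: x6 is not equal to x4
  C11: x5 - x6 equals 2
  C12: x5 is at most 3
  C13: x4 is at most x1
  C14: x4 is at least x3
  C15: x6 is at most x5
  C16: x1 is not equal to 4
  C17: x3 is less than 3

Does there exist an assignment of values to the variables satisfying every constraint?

From constraint 12: x5 ≤ 3. From constraints 1 and 13: x4 ≤ x1 ≤ 3. Hence x5 + x4 ≤ 6. But constraint 2 requires x5 + x4 = 8, and 8 > 6. Contradiction.

Unsatisfiable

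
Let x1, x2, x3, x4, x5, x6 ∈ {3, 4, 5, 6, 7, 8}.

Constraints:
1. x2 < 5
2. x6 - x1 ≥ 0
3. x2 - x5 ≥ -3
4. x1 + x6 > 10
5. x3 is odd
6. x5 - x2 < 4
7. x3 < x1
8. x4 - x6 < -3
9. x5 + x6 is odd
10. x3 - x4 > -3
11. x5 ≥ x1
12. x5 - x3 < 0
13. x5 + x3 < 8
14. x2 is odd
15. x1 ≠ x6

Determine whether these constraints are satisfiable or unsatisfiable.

Unsatisfiable

Constraints 7, 11, and 12 give x3 < x1, x1 ≤ x5, x5 < x3. Chaining: x3 < x1 ≤ x5 < x3, which forces x3 < x3 — impossible.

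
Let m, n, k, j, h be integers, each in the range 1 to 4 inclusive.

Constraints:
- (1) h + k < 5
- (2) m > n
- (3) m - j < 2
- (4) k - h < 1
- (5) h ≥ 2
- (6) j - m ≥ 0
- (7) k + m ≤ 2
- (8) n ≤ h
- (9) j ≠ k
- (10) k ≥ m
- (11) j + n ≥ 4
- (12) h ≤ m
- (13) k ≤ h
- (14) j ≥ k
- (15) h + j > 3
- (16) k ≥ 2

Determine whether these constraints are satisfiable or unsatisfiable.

From constraint 16: k ≥ 2. From constraints 5 and 12: m ≥ h ≥ 2. Hence k + m ≥ 4. But constraint 7 requires k + m ≤ 2, and 2 < 4. Contradiction.

Unsatisfiable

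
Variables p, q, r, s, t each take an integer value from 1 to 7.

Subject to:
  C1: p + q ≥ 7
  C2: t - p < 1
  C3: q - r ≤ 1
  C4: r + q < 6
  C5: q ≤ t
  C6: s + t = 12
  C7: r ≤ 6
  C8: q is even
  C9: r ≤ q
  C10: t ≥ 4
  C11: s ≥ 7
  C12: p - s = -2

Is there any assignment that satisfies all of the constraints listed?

Setting (p, q, r, s, t) = (5, 2, 2, 7, 5) satisfies everything: constraint 1: p + q = 7; constraint 2: t - p = 0; constraint 3: q - r = 0, and the others follow.

Satisfiable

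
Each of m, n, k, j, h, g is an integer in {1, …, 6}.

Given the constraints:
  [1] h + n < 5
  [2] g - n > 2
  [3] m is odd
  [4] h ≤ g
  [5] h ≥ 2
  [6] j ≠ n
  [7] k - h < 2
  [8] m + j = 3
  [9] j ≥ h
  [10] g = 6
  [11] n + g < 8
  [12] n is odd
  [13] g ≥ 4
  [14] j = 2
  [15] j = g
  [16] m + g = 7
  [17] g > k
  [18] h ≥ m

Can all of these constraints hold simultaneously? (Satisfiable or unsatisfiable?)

Unsatisfiable

Constraint 14 fixes j = 2 and constraint 10 fixes g = 6, but constraint 15 requires j = g. Since 2 ≠ 6, contradiction.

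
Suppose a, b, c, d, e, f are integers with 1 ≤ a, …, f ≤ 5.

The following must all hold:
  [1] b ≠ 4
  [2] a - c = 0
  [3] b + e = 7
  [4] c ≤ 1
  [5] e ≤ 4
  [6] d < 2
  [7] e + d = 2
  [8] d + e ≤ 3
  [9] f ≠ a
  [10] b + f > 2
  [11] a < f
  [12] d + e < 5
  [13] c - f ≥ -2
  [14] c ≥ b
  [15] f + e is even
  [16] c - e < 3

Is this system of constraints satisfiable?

From constraints 4 and 14: b ≤ c ≤ 1. From constraint 5: e ≤ 4. Hence b + e ≤ 5. But constraint 3 requires b + e = 7, and 7 > 5. Contradiction.

Unsatisfiable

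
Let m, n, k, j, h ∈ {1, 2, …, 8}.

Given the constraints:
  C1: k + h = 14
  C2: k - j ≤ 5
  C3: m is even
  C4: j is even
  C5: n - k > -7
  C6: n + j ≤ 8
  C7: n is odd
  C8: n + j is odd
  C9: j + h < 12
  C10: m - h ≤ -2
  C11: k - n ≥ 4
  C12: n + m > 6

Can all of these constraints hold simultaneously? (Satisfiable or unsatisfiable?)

Satisfiable

Setting (m, n, k, j, h) = (4, 3, 8, 4, 6) satisfies everything: constraint 1: k + h = 14; constraint 2: k - j = 4; constraint 5: n - k = -5, and the others follow.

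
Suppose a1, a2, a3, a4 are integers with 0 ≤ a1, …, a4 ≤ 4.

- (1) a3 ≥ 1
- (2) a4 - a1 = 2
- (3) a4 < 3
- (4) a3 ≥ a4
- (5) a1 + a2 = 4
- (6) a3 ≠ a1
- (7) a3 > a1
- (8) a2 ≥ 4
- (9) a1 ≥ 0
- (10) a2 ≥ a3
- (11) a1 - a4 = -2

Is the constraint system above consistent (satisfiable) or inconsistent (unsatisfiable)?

Take a1 = 0, a2 = 4, a3 = 2, a4 = 2. Then constraint 2: a4 - a1 = 2; constraint 5: a1 + a2 = 4; constraint 11: a1 - a4 = -2, and every other listed constraint is also met.

Satisfiable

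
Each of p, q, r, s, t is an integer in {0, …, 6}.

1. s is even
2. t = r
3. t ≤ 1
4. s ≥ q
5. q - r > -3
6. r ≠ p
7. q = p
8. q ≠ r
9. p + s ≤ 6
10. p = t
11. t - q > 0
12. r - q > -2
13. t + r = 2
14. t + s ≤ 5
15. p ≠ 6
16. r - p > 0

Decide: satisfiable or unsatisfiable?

Unsatisfiable

From constraints 2, 7, and 10, q = p = t = r, so q = r. But constraint 8 says q ≠ r. Contradiction.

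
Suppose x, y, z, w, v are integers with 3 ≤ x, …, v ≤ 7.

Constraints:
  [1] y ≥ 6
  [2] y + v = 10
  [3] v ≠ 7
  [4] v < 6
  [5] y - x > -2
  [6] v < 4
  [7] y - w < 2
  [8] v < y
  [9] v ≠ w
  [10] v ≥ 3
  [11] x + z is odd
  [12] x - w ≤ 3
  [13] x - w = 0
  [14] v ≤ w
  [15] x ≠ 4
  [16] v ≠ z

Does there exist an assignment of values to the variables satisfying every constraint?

Satisfiable

The assignment x = 6, y = 7, z = 7, w = 6, v = 3 works:
  constraint 2 holds since y + v = 10.
  constraint 5 holds since y - x = 1.
  constraint 7 holds since y - w = 1.
The rest check out directly.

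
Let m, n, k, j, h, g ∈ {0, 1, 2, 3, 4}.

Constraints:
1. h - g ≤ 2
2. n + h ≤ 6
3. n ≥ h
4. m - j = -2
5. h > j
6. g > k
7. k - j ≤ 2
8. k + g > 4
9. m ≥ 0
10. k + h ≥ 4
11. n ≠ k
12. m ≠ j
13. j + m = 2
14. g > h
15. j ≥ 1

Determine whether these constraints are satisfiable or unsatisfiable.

Try m = 0, n = 3, k = 2, j = 2, h = 3, g = 4.
Check constraint 1: h - g = -1; constraint 2: n + h = 6; constraint 4: m - j = -2. The remaining constraints are straightforward to verify.

Satisfiable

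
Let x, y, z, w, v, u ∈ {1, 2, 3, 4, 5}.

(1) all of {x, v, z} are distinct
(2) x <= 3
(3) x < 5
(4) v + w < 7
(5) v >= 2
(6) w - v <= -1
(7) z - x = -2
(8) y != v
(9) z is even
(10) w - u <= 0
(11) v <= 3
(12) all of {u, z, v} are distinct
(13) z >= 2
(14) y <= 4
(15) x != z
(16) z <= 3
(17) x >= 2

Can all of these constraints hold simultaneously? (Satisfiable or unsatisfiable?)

Unsatisfiable

Constraints 2, 5, 11, 13, 16, and 17 confine each of x, v, z to the 2 values {2, 3}.
Constraint 1 requires all 3 of them to be distinct, but only 2 values are available — impossible by the pigeonhole principle.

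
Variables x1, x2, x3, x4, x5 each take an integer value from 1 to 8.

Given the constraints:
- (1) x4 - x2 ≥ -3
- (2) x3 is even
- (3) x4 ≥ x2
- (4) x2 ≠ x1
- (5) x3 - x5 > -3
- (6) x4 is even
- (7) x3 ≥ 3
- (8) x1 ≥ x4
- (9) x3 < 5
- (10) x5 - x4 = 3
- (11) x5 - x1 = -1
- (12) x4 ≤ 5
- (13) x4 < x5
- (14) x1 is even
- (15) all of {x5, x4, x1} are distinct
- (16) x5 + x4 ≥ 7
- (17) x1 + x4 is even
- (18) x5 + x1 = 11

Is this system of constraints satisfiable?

Setting (x1, x2, x3, x4, x5) = (6, 2, 4, 2, 5) satisfies everything: constraint 1: x4 - x2 = 0; constraint 5: x3 - x5 = -1; constraint 10: x5 - x4 = 3, and the others follow.

Satisfiable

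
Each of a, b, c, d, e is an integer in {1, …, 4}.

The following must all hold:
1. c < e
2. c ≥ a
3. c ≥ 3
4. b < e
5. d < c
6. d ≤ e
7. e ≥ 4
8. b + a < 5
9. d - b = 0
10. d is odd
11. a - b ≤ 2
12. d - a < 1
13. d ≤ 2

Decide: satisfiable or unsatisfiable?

Satisfiable

Setting (a, b, c, d, e) = (3, 1, 3, 1, 4) satisfies everything: constraint 8: b + a = 4; constraint 9: d - b = 0; constraint 11: a - b = 2, and the others follow.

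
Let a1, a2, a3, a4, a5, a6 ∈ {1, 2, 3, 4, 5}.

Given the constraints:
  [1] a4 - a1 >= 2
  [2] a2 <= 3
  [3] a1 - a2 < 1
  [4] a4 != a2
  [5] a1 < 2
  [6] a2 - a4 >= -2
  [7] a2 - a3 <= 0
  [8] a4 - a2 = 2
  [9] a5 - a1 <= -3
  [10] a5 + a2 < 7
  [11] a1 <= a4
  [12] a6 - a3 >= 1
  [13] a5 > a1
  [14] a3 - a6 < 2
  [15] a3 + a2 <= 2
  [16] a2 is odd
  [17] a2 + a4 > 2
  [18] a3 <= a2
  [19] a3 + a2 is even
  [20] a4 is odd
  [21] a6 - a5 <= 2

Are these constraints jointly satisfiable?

Constraints 1, 6, 7, 9, 12, and 21 give a6 − a3 ≥ 1, a3 − a2 ≥ 0, a2 − a4 ≥ -2, a4 − a1 ≥ 2, a1 − a5 ≥ 3, a5 − a6 ≥ -2.
Adding all 6 inequalities: the left sides telescope to 0, and the right sides sum to 1 + 0 + (-2) + 2 + 3 + (-2) = 2. So 0 ≥ 2, which is false.

Unsatisfiable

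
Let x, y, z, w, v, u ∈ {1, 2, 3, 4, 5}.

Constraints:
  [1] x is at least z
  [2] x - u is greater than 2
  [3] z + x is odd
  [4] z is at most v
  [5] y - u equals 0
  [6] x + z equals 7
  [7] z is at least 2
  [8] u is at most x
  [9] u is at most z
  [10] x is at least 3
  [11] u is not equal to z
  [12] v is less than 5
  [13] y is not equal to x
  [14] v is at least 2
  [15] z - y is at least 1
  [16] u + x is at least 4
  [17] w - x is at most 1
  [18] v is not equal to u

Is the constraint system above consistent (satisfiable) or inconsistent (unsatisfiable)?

Satisfiable

Setting (x, y, z, w, v, u) = (4, 1, 3, 5, 4, 1) satisfies everything: constraint 2: x - u = 3; constraint 5: y - u = 0, and the others follow.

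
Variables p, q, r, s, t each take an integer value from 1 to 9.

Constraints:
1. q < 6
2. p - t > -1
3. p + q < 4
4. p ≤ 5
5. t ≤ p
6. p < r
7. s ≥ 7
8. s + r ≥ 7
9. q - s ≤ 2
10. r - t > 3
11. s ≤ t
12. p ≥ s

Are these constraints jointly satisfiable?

Unsatisfiable

From constraints 7 and 11: t ≥ s and s ≥ 7, so t ≥ 7. From constraints 4 and 5: t ≤ p and p ≤ 5, so t ≤ 5. But 5 < 7, so no value of t works.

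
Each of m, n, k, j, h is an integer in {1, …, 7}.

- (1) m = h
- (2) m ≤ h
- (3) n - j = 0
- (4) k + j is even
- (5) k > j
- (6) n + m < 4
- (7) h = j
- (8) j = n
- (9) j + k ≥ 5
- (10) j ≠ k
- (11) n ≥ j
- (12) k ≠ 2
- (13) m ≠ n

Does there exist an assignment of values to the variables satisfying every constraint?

From constraints 1, 7, and 8, m = h = j = n, so m = n. But constraint 13 says m ≠ n. Contradiction.

Unsatisfiable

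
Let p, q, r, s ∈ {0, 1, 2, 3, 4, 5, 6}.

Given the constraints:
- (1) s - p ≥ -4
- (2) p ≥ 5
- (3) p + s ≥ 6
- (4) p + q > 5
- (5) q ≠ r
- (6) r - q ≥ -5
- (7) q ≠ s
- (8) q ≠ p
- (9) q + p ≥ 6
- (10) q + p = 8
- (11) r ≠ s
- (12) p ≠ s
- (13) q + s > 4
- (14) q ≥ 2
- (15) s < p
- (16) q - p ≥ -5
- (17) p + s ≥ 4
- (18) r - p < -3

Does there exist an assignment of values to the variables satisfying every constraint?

Satisfiable

Try p = 5, q = 3, r = 0, s = 2.
Check constraint 1: s - p = -3; constraint 3: p + s = 7. The remaining constraints are straightforward to verify.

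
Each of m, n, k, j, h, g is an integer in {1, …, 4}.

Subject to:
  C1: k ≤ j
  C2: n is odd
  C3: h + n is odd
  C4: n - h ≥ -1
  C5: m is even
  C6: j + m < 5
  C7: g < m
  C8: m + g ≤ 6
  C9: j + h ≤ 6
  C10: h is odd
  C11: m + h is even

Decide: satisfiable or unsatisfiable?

Constraint 5 makes m even and constraint 10 makes h odd, so m + h must be odd. Constraint 11 says m + h is even — contradiction.

Unsatisfiable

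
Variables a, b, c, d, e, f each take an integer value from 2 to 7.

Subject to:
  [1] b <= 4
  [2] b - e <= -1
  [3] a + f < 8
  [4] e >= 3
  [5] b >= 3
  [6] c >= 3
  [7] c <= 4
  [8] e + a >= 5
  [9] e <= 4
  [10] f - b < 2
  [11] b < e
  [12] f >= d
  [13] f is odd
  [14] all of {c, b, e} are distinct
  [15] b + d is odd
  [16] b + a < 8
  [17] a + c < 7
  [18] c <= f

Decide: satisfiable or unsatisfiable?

Unsatisfiable

Constraints 1, 4, 5, 6, 7, and 9 confine each of c, b, e to the 2 values {3, 4}.
Constraint 14 requires all 3 of them to be distinct, but only 2 values are available — impossible by the pigeonhole principle.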